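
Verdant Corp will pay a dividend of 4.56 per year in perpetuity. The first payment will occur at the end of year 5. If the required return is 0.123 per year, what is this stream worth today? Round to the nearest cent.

Value at end of year 4: C / r = 4.56 / 0.123 = 37.0732
Discount to today: PV = 37.0732 / (1 + 0.123)^4 = 37.0732 / 1.590446 = 23.31

23.31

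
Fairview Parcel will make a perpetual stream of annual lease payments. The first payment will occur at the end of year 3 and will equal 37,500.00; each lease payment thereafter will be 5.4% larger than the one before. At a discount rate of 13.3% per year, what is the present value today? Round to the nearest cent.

Value at end of year 2: C₁ / (r − g) = 37,500.00 / (0.133 − 0.054) = 474,683.5443
Discount to today: PV = 474,683.5443 / (1 + 0.133)^2 = 474,683.5443 / 1.283689 = 369,780.80

369780.80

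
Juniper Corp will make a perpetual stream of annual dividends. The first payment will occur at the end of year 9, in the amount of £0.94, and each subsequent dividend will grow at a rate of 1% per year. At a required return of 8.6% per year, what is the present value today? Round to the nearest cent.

£6.39

Value at end of year 8: C₁ / (r − g) = £0.94 / (0.086 − 0.01) = £12.3684
Discount to today: PV = £12.3684 / (1 + 0.086)^8 = £12.3684 / 1.934811 = £6.39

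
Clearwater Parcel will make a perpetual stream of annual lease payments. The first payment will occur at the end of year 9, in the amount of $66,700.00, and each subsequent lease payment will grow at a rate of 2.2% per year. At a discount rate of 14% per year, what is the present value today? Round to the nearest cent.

Value at end of year 8: C₁ / (r − g) = $66,700.00 / (0.14 − 0.022) = $565,254.2373
Discount to today: PV = $565,254.2373 / (1 + 0.14)^8 = $565,254.2373 / 2.852586 = $198,154.99

$198154.99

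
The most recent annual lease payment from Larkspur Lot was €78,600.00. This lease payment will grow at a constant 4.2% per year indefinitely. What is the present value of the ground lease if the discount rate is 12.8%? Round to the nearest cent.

€952339.53

D₁ = D₀ × (1 + g) = €78,600.00 × 1.042 = €81,901.2000
Growing perpetuity: P = D₁ / (r − g) = €81,901.2000 / (0.128 − 0.042) = €952,339.53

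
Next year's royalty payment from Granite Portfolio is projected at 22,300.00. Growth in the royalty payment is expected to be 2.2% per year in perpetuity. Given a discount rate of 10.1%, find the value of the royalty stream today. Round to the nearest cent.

Growing perpetuity: P = D₁ / (r − g) = 22,300.0000 / (0.101 − 0.022) = 282,278.48

282278.48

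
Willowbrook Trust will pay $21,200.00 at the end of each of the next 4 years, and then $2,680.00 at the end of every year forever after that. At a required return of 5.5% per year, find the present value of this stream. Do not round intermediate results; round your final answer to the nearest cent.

$113642.65

PV of 4-year annuity: $21,200.00 × [1 − (1+0.055)^−4] / 0.055 = 74309.18258
Perpetuity value at year 4: $2,680.00 / 0.055 = 48727.27273
PV of perpetuity: 48727.27273 / (1+0.055)^4 = 39333.47040
Total PV = 74309.18258 + 39333.47040 = 113642.65298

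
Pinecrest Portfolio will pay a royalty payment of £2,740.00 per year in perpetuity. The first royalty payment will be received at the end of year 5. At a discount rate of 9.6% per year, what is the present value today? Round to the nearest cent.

£19780.49

Value at end of year 4: C / r = £2,740.00 / 0.096 = £28,541.6667
Discount to today: PV = £28,541.6667 / (1 + 0.096)^4 = £28,541.6667 / 1.442920 = £19,780.49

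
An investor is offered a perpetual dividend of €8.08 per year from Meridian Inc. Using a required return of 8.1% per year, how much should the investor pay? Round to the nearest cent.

Level perpetuity: PV = C / r = €8.08 / 0.081 = €99.75

€99.75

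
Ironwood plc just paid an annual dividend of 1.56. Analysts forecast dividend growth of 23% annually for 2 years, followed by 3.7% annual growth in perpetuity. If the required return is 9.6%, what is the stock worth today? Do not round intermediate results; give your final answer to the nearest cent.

D_1 = 1.91880
D_2 = 2.36012
Terminal value at year 2: TV = D_2×(1+g_2)/(r−g_2) = 2.44745/0.059 = 41.48218
P_0 = D_1/(1+r)^1 + D_2/(1+r)^2 + TV/(1+r)^2
    = 1.75073 + 1.96478 + 34.53349 = 38.24900

38.25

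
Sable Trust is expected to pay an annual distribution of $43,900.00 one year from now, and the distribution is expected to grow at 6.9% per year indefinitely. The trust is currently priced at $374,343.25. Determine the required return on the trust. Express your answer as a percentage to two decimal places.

P = D₁/(r − g) ⇒ r = D₁/P + g = $43,900.0000/$374,343.25 + 0.069 = 0.117272 + 0.069 = 0.186272

18.63%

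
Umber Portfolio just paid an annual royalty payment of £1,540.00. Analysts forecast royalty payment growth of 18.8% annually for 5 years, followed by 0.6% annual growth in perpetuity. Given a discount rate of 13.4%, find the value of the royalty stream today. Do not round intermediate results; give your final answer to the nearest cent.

D_1 = 1829.52000
D_2 = 2173.46976
D_3 = 2582.08207
D_4 = 3067.51350
D_5 = 3644.20604
Terminal value at year 5: TV = D_5×(1+g_2)/(r−g_2) = 3666.07128/0.128 = 28641.18188
P_0 = D_1/(1+r)^1 + D_2/(1+r)^2 + D_3/(1+r)^3 + D_4/(1+r)^4 + D_5/(1+r)^5 + TV/(1+r)^5
    = 1613.33333 + 1690.15873 + 1770.64248 + 1854.95879 + 1943.29016 + 15273.04609 = 24145.42958

£24145.43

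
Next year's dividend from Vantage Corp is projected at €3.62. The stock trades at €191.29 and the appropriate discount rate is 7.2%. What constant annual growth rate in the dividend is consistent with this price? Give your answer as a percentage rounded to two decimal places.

P = D₁/(r−g) ⇒ g = r − D₁/P = 0.072 − €3.62/€191.29 = 0.053076

5.31%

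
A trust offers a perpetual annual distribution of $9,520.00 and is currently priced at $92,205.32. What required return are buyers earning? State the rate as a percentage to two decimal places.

P = C/r ⇒ r = C/P = $9,520.00/$92,205.32 = 0.103248

10.32%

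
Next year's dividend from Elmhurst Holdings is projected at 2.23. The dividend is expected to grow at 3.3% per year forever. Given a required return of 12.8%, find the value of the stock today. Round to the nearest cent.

Growing perpetuity: P = D₁ / (r − g) = 2.2300 / (0.128 − 0.033) = 23.47

23.47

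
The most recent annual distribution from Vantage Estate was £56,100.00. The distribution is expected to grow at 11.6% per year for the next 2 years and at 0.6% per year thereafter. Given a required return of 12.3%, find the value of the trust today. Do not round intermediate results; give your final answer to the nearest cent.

D_1 = 62607.60000
D_2 = 69870.08160
Terminal value at year 2: TV = D_2×(1+g_2)/(r−g_2) = 70289.30209/0.117 = 600763.26572
P_0 = D_1/(1+r)^1 + D_2/(1+r)^2 + TV/(1+r)^2
    = 55750.31167 + 55402.80304 + 476369.40053 = 587522.51524

£587522.52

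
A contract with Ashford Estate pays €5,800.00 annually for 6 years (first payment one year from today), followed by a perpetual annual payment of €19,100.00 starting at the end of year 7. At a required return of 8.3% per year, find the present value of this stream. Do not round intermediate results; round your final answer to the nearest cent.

€169191.77

PV of 6-year annuity: €5,800.00 × [1 − (1+0.083)^−6] / 0.083 = 26570.41781
Perpetuity value at year 6: €19,100.00 / 0.083 = 230120.48193
PV of perpetuity: 230120.48193 / (1+0.083)^6 = 142621.34741
Total PV = 26570.41781 + 142621.34741 = 169191.76522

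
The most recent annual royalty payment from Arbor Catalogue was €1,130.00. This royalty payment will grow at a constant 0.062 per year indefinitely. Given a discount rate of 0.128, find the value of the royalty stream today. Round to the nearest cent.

€18182.73

D₁ = D₀ × (1 + g) = €1,130.00 × 1.062 = €1,200.0600
Growing perpetuity: P = D₁ / (r − g) = €1,200.0600 / (0.128 − 0.062) = €18,182.73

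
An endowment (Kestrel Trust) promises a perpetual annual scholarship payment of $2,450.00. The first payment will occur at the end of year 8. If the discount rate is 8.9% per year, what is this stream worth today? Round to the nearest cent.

$15155.87

Value at end of year 7: C / r = $2,450.00 / 0.089 = $27,528.0899
Discount to today: PV = $27,528.0899 / (1 + 0.089)^7 = $27,528.0899 / 1.816332 = $15,155.87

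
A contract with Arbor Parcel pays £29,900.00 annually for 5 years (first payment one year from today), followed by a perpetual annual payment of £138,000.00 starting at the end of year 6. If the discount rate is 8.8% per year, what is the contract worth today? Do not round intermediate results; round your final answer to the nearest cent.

£1145519.44

PV of 5-year annuity: £29,900.00 × [1 − (1+0.088)^−5] / 0.088 = 116906.61389
Perpetuity value at year 5: £138,000.00 / 0.088 = 1568181.81818
PV of perpetuity: 1568181.81818 / (1+0.088)^5 = 1028612.83099
Total PV = 116906.61389 + 1028612.83099 = 1145519.44488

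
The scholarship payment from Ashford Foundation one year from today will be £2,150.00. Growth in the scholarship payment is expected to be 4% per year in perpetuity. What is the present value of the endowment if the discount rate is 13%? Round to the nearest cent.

Growing perpetuity: P = D₁ / (r − g) = £2,150.0000 / (0.13 − 0.04) = £23,888.89

£23888.89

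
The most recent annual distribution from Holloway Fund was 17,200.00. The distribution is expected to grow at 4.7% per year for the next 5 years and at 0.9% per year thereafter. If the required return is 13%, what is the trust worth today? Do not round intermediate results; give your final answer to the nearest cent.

166749.66

D_1 = 18008.40000
D_2 = 18854.79480
D_3 = 19740.97016
D_4 = 20668.79575
D_5 = 21640.22915
Terminal value at year 5: TV = D_5×(1+g_2)/(r−g_2) = 21834.99122/0.121 = 180454.47286
P_0 = D_1/(1+r)^1 + D_2/(1+r)^2 + D_3/(1+r)^3 + D_4/(1+r)^4 + D_5/(1+r)^5 + TV/(1+r)^5
    = 15936.63717 + 14766.07001 + 13681.48257 + 12676.55951 + 11745.44939 + 97943.45814 = 166749.65679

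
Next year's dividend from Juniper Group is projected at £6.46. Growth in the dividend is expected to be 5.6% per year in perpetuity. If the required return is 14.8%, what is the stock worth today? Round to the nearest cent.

Growing perpetuity: P = D₁ / (r − g) = £6.4600 / (0.148 − 0.056) = £70.22

£70.22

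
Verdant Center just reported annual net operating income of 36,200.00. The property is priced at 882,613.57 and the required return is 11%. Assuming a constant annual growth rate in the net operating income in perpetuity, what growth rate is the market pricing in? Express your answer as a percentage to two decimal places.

P = D₀(1+g)/(r−g) ⇒ P(r−g) = D₀(1+g) ⇒ g(P+D₀) = P·r − D₀
g = (P·r − D₀)/(P + D₀) = (882,613.57×0.11 − 36,200.00) / (882,613.57 + 36,200.00) = 0.066268

6.63%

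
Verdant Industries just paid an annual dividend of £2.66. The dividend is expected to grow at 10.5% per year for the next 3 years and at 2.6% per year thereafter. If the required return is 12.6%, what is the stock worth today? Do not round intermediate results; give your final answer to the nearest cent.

D_1 = 2.93930
D_2 = 3.24793
D_3 = 3.58896
Terminal value at year 3: TV = D_3×(1+g_2)/(r−g_2) = 3.68227/0.1 = 36.82272
P_0 = D_1/(1+r)^1 + D_2/(1+r)^2 + D_3/(1+r)^3 + TV/(1+r)^3
    = 2.61039 + 2.56171 + 2.51393 + 25.79293 = 33.47896

£33.48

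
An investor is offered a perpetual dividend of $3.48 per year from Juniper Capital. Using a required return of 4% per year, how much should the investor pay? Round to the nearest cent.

$87.00

Level perpetuity: PV = C / r = $3.48 / 0.04 = $87.00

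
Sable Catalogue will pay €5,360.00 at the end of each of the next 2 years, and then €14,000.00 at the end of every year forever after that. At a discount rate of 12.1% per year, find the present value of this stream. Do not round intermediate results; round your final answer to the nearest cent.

PV of 2-year annuity: €5,360.00 × [1 − (1+0.121)^−2] / 0.121 = 9046.78424
Perpetuity value at year 2: €14,000.00 / 0.121 = 115702.47934
PV of perpetuity: 115702.47934 / (1+0.121)^2 = 92072.81900
Total PV = 9046.78424 + 92072.81900 = 101119.60324

€101119.60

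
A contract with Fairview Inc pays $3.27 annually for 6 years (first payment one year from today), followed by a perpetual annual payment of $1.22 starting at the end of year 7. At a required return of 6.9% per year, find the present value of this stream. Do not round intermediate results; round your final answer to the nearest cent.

$27.48

PV of 6-year annuity: $3.27 × [1 − (1+0.069)^−6] / 0.069 = 15.63482
Perpetuity value at year 6: $1.22 / 0.069 = 17.68116
PV of perpetuity: 17.68116 / (1+0.069)^6 = 11.84799
Total PV = 15.63482 + 11.84799 = 27.48280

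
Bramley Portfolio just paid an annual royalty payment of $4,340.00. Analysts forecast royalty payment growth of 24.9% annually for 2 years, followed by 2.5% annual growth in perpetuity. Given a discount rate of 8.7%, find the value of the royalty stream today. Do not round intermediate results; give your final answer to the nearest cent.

D_1 = 5420.66000
D_2 = 6770.40434
Terminal value at year 2: TV = D_2×(1+g_2)/(r−g_2) = 6939.66445/0.062 = 111930.07175
P_0 = D_1/(1+r)^1 + D_2/(1+r)^2 + TV/(1+r)^2
    = 4986.80773 + 5730.01182 + 94730.03417 = 105446.85373

$105446.85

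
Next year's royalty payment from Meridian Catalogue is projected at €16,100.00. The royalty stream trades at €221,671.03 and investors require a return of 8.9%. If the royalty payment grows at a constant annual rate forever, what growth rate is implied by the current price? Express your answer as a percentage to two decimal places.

1.64%

P = D₁/(r−g) ⇒ g = r − D₁/P = 0.089 − €16,100.00/€221,671.03 = 0.016370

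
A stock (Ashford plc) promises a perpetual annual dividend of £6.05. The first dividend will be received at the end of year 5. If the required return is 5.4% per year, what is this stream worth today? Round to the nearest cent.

Value at end of year 4: C / r = £6.05 / 0.054 = £112.0370
Discount to today: PV = £112.0370 / (1 + 0.054)^4 = £112.0370 / 1.234134 = £90.78

£90.78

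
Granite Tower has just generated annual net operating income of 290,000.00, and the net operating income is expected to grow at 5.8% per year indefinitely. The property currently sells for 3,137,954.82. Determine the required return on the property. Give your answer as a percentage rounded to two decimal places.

D₁ = 290,000.00 × 1.058 = 306,820.0000
P = D₁/(r − g) ⇒ r = D₁/P + g = 306,820.0000/3,137,954.82 + 0.058 = 0.097777 + 0.058 = 0.155777

15.58%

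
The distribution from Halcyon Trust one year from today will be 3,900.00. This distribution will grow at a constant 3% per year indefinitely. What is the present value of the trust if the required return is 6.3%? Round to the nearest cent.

Growing perpetuity: P = D₁ / (r − g) = 3,900.0000 / (0.063 − 0.03) = 118,181.82

118181.82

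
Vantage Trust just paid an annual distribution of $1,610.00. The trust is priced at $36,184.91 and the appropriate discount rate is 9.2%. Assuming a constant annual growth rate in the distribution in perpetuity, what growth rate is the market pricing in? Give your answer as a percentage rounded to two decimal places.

P = D₀(1+g)/(r−g) ⇒ P(r−g) = D₀(1+g) ⇒ g(P+D₀) = P·r − D₀
g = (P·r − D₀)/(P + D₀) = ($36,184.91×0.092 − $1,610.00) / ($36,184.91 + $1,610.00) = 0.045483

4.55%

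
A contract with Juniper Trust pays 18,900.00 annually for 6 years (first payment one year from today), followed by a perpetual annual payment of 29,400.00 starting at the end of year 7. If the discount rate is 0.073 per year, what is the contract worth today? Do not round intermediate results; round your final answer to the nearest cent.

353151.23

PV of 6-year annuity: 18,900.00 × [1 − (1+0.073)^−6] / 0.073 = 89259.28608
Perpetuity value at year 6: 29,400.00 / 0.073 = 402739.72603
PV of perpetuity: 402739.72603 / (1+0.073)^6 = 263891.94768
Total PV = 89259.28608 + 263891.94768 = 353151.23376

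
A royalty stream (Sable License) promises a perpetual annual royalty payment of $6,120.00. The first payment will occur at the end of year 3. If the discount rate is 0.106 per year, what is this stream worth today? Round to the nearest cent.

$47199.27

Value at end of year 2: C / r = $6,120.00 / 0.106 = $57,735.8491
Discount to today: PV = $57,735.8491 / (1 + 0.106)^2 = $57,735.8491 / 1.223236 = $47,199.27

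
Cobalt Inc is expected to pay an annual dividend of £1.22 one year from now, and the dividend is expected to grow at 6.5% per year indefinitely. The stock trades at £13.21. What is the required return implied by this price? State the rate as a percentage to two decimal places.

P = D₁/(r − g) ⇒ r = D₁/P + g = £1.2200/£13.21 + 0.065 = 0.092354 + 0.065 = 0.157354

15.74%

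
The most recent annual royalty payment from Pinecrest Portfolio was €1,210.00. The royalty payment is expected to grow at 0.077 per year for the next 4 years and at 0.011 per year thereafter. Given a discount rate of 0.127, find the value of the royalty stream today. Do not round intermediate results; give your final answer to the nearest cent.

D_1 = 1303.17000
D_2 = 1403.51409
D_3 = 1511.58467
D_4 = 1627.97669
Terminal value at year 4: TV = D_4×(1+g_2)/(r−g_2) = 1645.88444/0.116 = 14188.65895
P_0 = D_1/(1+r)^1 + D_2/(1+r)^2 + D_3/(1+r)^3 + D_4/(1+r)^4 + TV/(1+r)^4
    = 1156.31766 + 1105.01696 + 1055.99225 + 1009.14255 + 8795.19931 = 13121.66874

€13121.67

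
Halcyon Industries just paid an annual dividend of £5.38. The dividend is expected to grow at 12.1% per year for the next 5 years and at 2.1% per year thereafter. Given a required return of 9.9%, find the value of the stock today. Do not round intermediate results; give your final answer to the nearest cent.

£106.32

D_1 = 6.03098
D_2 = 6.76073
D_3 = 7.57878
D_4 = 8.49581
D_5 = 9.52380
Terminal value at year 5: TV = D_5×(1+g_2)/(r−g_2) = 9.72380/0.078 = 124.66412
P_0 = D_1/(1+r)^1 + D_2/(1+r)^2 + D_3/(1+r)^3 + D_4/(1+r)^4 + D_5/(1+r)^5 + TV/(1+r)^5
    = 5.48770 + 5.59755 + 5.70960 + 5.82390 + 5.94048 + 77.75942 = 106.31866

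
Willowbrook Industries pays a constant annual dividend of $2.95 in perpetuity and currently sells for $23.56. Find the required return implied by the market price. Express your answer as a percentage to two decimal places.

P = C/r ⇒ r = C/P = $2.95/$23.56 = 0.125212

12.52%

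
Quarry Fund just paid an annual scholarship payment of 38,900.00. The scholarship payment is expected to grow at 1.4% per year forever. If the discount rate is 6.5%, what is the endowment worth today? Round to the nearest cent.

773423.53

D₁ = D₀ × (1 + g) = 38,900.00 × 1.014 = 39,444.6000
Growing perpetuity: P = D₁ / (r − g) = 39,444.6000 / (0.065 − 0.014) = 773,423.53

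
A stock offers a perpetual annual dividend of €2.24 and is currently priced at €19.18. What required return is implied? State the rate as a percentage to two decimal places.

P = C/r ⇒ r = C/P = €2.24/€19.18 = 0.116788

11.68%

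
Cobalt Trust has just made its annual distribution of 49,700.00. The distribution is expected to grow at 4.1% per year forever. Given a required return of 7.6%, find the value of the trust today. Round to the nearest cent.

D₁ = D₀ × (1 + g) = 49,700.00 × 1.041 = 51,737.7000
Growing perpetuity: P = D₁ / (r − g) = 51,737.7000 / (0.076 − 0.041) = 1,478,220.00

1478220.00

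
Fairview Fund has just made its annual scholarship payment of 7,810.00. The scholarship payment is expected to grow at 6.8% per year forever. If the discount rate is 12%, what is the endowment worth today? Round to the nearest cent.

160405.38

D₁ = D₀ × (1 + g) = 7,810.00 × 1.068 = 8,341.0800
Growing perpetuity: P = D₁ / (r − g) = 8,341.0800 / (0.12 − 0.068) = 160,405.38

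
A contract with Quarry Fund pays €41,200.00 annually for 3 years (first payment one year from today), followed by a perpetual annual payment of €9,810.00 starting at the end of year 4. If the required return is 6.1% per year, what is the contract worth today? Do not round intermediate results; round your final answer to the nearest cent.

€244570.52

PV of 3-year annuity: €41,200.00 × [1 − (1+0.061)^−3] / 0.061 = 109924.65383
Perpetuity value at year 3: €9,810.00 / 0.061 = 160819.67213
PV of perpetuity: 160819.67213 / (1+0.061)^3 = 134645.86499
Total PV = 109924.65383 + 134645.86499 = 244570.51882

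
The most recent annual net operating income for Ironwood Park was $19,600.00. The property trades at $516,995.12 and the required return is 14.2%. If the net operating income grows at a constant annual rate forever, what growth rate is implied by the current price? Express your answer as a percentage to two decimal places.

P = D₀(1+g)/(r−g) ⇒ P(r−g) = D₀(1+g) ⇒ g(P+D₀) = P·r − D₀
g = (P·r − D₀)/(P + D₀) = ($516,995.12×0.142 − $19,600.00) / ($516,995.12 + $19,600.00) = 0.100287

10.03%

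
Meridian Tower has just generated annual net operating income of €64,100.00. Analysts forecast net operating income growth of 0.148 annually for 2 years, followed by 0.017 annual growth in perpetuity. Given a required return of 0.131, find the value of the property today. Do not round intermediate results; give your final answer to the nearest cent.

€720264.18

D_1 = 73586.80000
D_2 = 84477.64640
Terminal value at year 2: TV = D_2×(1+g_2)/(r−g_2) = 85913.76639/0.114 = 753629.52973
P_0 = D_1/(1+r)^1 + D_2/(1+r)^2 + TV/(1+r)^2
    = 65063.48364 + 66041.44936 + 589159.24557 = 720264.17857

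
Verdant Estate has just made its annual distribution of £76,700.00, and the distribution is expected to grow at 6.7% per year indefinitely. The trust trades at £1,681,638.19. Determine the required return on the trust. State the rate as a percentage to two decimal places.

D₁ = £76,700.00 × 1.067 = £81,838.9000
P = D₁/(r − g) ⇒ r = D₁/P + g = £81,838.9000/£1,681,638.19 + 0.067 = 0.048666 + 0.067 = 0.115666

11.57%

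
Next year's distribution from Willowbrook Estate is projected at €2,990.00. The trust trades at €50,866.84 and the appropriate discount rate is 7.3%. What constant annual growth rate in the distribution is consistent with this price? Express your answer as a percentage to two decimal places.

P = D₁/(r−g) ⇒ g = r − D₁/P = 0.073 − €2,990.00/€50,866.84 = 0.014219

1.42%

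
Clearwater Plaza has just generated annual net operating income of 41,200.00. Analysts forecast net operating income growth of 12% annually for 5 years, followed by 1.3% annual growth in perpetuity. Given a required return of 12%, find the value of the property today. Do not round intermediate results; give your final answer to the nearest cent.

596052.34

D_1 = 46144.00000
D_2 = 51681.28000
D_3 = 57883.03360
D_4 = 64828.99763
D_5 = 72608.47735
Terminal value at year 5: TV = D_5×(1+g_2)/(r−g_2) = 73552.38755/0.107 = 687405.49115
P_0 = D_1/(1+r)^1 + D_2/(1+r)^2 + D_3/(1+r)^3 + D_4/(1+r)^4 + D_5/(1+r)^5 + TV/(1+r)^5
    = 41200.00000 + 41200.00000 + 41200.00000 + 41200.00000 + 41200.00000 + 390052.33645 = 596052.33645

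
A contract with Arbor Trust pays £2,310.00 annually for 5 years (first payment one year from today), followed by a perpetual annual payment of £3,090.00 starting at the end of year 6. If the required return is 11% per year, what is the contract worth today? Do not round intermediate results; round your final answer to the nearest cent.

£25208.11

PV of 5-year annuity: £2,310.00 × [1 − (1+0.11)^−5] / 0.11 = 8537.52211
Perpetuity value at year 5: £3,090.00 / 0.11 = 28090.90909
PV of perpetuity: 28090.90909 / (1+0.11)^5 = 16670.58731
Total PV = 8537.52211 + 16670.58731 = 25208.10942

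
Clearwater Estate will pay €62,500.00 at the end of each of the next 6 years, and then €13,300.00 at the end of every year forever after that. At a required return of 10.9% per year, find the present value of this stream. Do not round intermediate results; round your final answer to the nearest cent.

€330761.80

PV of 6-year annuity: €62,500.00 × [1 − (1+0.109)^−6] / 0.109 = 265172.06368
Perpetuity value at year 6: €13,300.00 / 0.109 = 122018.34862
PV of perpetuity: 122018.34862 / (1+0.109)^6 = 65589.73347
Total PV = 265172.06368 + 65589.73347 = 330761.79715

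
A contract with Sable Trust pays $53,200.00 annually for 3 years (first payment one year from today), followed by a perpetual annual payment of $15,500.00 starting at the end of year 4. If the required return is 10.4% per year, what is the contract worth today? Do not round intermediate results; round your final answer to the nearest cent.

$242136.48

PV of 3-year annuity: $53,200.00 × [1 − (1+0.104)^−3] / 0.104 = 131374.38776
Perpetuity value at year 3: $15,500.00 / 0.104 = 149038.46154
PV of perpetuity: 149038.46154 / (1+0.104)^3 = 110762.08916
Total PV = 131374.38776 + 110762.08916 = 242136.47693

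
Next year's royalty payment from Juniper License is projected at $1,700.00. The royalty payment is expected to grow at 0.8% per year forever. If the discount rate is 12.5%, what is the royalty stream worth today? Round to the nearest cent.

$14529.91

Growing perpetuity: P = D₁ / (r − g) = $1,700.0000 / (0.125 − 0.008) = $14,529.91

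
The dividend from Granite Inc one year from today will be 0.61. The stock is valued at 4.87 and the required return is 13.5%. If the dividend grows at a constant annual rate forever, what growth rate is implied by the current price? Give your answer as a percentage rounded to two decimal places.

0.97%

P = D₁/(r−g) ⇒ g = r − D₁/P = 0.135 − 0.61/4.87 = 0.009743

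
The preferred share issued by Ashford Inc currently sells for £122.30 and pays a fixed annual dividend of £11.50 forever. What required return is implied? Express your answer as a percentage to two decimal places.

9.40%

P = C/r ⇒ r = C/P = £11.50/£122.30 = 0.094031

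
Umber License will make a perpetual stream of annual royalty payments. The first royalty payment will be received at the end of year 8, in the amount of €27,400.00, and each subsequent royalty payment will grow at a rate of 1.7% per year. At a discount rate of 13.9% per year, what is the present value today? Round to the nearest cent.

Value at end of year 7: C₁ / (r − g) = €27,400.00 / (0.139 − 0.017) = €224,590.1639
Discount to today: PV = €224,590.1639 / (1 + 0.139)^7 = €224,590.1639 / 2.486944 = €90,307.68

€90307.68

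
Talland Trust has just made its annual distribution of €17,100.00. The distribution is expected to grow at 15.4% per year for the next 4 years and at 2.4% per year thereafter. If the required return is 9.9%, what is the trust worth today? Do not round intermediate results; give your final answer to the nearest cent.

€361232.75

D_1 = 19733.40000
D_2 = 22772.34360
D_3 = 26279.28451
D_4 = 30326.29433
Terminal value at year 4: TV = D_4×(1+g_2)/(r−g_2) = 31054.12539/0.075 = 414055.00525
P_0 = D_1/(1+r)^1 + D_2/(1+r)^2 + D_3/(1+r)^3 + D_4/(1+r)^4 + TV/(1+r)^4
    = 17955.77798 + 18854.38379 + 19797.96078 + 20788.75955 + 283835.86366 = 361232.74576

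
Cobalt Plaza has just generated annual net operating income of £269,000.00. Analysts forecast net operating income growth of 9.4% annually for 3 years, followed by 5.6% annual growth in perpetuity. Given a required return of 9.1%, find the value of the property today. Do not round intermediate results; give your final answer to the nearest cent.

£8994697.19

D_1 = 294286.00000
D_2 = 321948.88400
D_3 = 352212.07910
Terminal value at year 3: TV = D_3×(1+g_2)/(r−g_2) = 371935.95553/0.035 = 10626741.58644
P_0 = D_1/(1+r)^1 + D_2/(1+r)^2 + D_3/(1+r)^3 + TV/(1+r)^3
    = 269739.68836 + 270481.41069 + 271225.17259 + 8183250.92161 = 8994697.19326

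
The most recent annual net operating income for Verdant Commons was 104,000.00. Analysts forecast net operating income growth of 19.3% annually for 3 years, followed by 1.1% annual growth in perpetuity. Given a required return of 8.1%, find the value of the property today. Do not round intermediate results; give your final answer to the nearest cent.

2400206.39

D_1 = 124072.00000
D_2 = 148017.89600
D_3 = 176585.34993
Terminal value at year 3: TV = D_3×(1+g_2)/(r−g_2) = 178527.78878/0.07 = 2550396.98253
P_0 = D_1/(1+r)^1 + D_2/(1+r)^2 + D_3/(1+r)^3 + TV/(1+r)^3
    = 114775.20814 + 126666.81157 + 139790.47753 + 2018973.89687 = 2400206.39412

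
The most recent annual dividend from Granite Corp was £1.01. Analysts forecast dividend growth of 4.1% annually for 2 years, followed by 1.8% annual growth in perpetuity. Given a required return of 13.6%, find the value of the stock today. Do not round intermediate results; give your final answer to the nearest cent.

D_1 = 1.05141
D_2 = 1.09452
Terminal value at year 2: TV = D_2×(1+g_2)/(r−g_2) = 1.11422/0.118 = 9.44254
P_0 = D_1/(1+r)^1 + D_2/(1+r)^2 + TV/(1+r)^2
    = 0.92554 + 0.84814 + 7.31698 = 9.09066

£9.09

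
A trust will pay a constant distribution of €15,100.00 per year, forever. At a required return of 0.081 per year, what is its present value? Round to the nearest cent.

€186419.75

Level perpetuity: PV = C / r = €15,100.00 / 0.081 = €186,419.75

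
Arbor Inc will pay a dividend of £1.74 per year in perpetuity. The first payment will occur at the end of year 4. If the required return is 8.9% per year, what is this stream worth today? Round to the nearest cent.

£15.14

Value at end of year 3: C / r = £1.74 / 0.089 = £19.5506
Discount to today: PV = £19.5506 / (1 + 0.089)^3 = £19.5506 / 1.291468 = £15.14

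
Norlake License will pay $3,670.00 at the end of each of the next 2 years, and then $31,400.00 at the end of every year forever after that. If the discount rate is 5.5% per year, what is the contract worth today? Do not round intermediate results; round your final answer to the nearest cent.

PV of 2-year annuity: $3,670.00 × [1 − (1+0.055)^−2] / 0.055 = 6775.99335
Perpetuity value at year 2: $31,400.00 / 0.055 = 570909.09091
PV of perpetuity: 570909.09091 / (1+0.055)^2 = 512934.65188
Total PV = 6775.99335 + 512934.65188 = 519710.64523

$519710.65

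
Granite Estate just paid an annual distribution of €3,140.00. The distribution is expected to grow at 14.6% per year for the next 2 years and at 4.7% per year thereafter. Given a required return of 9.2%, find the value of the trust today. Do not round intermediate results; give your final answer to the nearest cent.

€87214.94

D_1 = 3598.44000
D_2 = 4123.81224
Terminal value at year 2: TV = D_2×(1+g_2)/(r−g_2) = 4317.63142/0.045 = 95947.36478
P_0 = D_1/(1+r)^1 + D_2/(1+r)^2 + TV/(1+r)^2
    = 3295.27473 + 3458.22787 + 80461.43513 = 87214.93773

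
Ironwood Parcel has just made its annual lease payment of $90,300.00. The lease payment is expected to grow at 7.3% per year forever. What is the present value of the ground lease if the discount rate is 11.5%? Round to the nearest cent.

$2306950.00

D₁ = D₀ × (1 + g) = $90,300.00 × 1.073 = $96,891.9000
Growing perpetuity: P = D₁ / (r − g) = $96,891.9000 / (0.115 − 0.073) = $2,306,950.00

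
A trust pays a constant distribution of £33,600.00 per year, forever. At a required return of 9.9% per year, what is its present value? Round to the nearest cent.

Level perpetuity: PV = C / r = £33,600.00 / 0.099 = £339,393.94

£339393.94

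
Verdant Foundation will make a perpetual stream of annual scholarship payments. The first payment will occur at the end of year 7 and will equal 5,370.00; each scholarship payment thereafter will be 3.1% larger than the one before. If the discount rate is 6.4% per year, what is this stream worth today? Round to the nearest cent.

Value at end of year 6: C₁ / (r − g) = 5,370.00 / (0.064 − 0.031) = 162,727.2727
Discount to today: PV = 162,727.2727 / (1 + 0.064)^6 = 162,727.2727 / 1.450941 = 112,152.92

112152.92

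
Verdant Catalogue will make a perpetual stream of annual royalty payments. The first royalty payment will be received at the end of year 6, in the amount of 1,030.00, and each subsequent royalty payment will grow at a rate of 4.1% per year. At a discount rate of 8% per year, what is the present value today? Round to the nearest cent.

17974.38

Value at end of year 5: C₁ / (r − g) = 1,030.00 / (0.08 − 0.041) = 26,410.2564
Discount to today: PV = 26,410.2564 / (1 + 0.08)^5 = 26,410.2564 / 1.469328 = 17,974.38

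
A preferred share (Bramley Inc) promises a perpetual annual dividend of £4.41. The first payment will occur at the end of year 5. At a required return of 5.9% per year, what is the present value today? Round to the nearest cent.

£59.43

Value at end of year 4: C / r = £4.41 / 0.059 = £74.7458
Discount to today: PV = £74.7458 / (1 + 0.059)^4 = £74.7458 / 1.257720 = £59.43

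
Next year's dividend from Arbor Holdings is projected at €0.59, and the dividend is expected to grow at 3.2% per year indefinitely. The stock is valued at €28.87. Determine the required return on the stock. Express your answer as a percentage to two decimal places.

P = D₁/(r − g) ⇒ r = D₁/P + g = €0.5900/€28.87 + 0.032 = 0.020436 + 0.032 = 0.052436

5.24%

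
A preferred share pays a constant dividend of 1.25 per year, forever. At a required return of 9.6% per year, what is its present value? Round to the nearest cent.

Level perpetuity: PV = C / r = 1.25 / 0.096 = 13.02

13.02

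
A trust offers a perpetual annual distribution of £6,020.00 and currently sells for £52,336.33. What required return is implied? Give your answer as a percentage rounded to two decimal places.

11.50%

P = C/r ⇒ r = C/P = £6,020.00/£52,336.33 = 0.115025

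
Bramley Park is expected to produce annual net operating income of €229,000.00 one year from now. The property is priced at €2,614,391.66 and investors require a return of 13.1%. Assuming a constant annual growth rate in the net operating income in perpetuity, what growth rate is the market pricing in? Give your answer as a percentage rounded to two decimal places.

4.34%

P = D₁/(r−g) ⇒ g = r − D₁/P = 0.131 − €229,000.00/€2,614,391.66 = 0.043408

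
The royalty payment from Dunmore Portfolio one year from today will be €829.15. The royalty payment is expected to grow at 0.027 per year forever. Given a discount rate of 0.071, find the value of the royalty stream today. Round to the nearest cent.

Growing perpetuity: P = D₁ / (r − g) = €829.1500 / (0.071 − 0.027) = €18,844.32

€18844.32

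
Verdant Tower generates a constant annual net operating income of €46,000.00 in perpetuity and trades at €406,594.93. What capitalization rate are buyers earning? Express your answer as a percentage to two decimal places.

11.31%

P = C/r ⇒ r = C/P = €46,000.00/€406,594.93 = 0.113135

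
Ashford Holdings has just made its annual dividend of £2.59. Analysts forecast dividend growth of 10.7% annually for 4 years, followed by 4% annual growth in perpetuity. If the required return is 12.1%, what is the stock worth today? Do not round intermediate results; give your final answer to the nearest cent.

D_1 = 2.86713
D_2 = 3.17391
D_3 = 3.51352
D_4 = 3.88947
Terminal value at year 4: TV = D_4×(1+g_2)/(r−g_2) = 4.04505/0.081 = 49.93885
P_0 = D_1/(1+r)^1 + D_2/(1+r)^2 + D_3/(1+r)^3 + D_4/(1+r)^4 + TV/(1+r)^4
    = 2.55765 + 2.52571 + 2.49417 + 2.46302 + 31.62395 = 41.66450

£41.66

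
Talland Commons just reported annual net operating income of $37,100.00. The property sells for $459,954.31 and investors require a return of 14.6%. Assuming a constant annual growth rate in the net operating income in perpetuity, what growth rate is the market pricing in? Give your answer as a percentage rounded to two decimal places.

P = D₀(1+g)/(r−g) ⇒ P(r−g) = D₀(1+g) ⇒ g(P+D₀) = P·r − D₀
g = (P·r − D₀)/(P + D₀) = ($459,954.31×0.146 − $37,100.00) / ($459,954.31 + $37,100.00) = 0.060463

6.05%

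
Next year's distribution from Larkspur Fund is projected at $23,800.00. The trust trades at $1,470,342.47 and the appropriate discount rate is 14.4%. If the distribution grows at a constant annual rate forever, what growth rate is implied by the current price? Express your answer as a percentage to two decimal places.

P = D₁/(r−g) ⇒ g = r − D₁/P = 0.144 − $23,800.00/$1,470,342.47 = 0.127813

12.78%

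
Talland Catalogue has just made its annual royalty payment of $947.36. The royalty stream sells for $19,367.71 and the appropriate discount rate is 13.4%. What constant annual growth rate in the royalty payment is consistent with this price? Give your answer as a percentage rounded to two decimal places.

8.11%

P = D₀(1+g)/(r−g) ⇒ P(r−g) = D₀(1+g) ⇒ g(P+D₀) = P·r − D₀
g = (P·r − D₀)/(P + D₀) = ($19,367.71×0.134 − $947.36) / ($19,367.71 + $947.36) = 0.081118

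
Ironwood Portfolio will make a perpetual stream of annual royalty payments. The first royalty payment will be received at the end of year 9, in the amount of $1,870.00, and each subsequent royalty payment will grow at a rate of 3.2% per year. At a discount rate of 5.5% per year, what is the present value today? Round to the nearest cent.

Value at end of year 8: C₁ / (r − g) = $1,870.00 / (0.055 − 0.032) = $81,304.3478
Discount to today: PV = $81,304.3478 / (1 + 0.055)^8 = $81,304.3478 / 1.534687 = $52,977.82

$52977.82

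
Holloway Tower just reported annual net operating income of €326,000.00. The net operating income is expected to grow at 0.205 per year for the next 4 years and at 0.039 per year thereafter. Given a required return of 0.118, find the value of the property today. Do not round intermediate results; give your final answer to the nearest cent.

D_1 = 392830.00000
D_2 = 473360.15000
D_3 = 570398.98075
D_4 = 687330.77180
Terminal value at year 4: TV = D_4×(1+g_2)/(r−g_2) = 714136.67190/0.079 = 9039704.70765
P_0 = D_1/(1+r)^1 + D_2/(1+r)^2 + D_3/(1+r)^3 + D_4/(1+r)^4 + TV/(1+r)^4
    = 351368.51521 + 378711.14564 + 408181.51207 + 439945.18966 + 5786114.58304 = 7364320.94561

€7364320.95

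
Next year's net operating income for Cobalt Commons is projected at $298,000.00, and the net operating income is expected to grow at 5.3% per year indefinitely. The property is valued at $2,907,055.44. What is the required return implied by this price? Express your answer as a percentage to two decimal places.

15.55%

P = D₁/(r − g) ⇒ r = D₁/P + g = $298,000.0000/$2,907,055.44 + 0.053 = 0.102509 + 0.053 = 0.155509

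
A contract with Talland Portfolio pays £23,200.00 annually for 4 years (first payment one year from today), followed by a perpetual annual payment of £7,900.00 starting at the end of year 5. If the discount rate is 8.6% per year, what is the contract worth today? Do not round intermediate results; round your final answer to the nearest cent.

PV of 4-year annuity: £23,200.00 × [1 − (1+0.086)^−4] / 0.086 = 75826.17301
Perpetuity value at year 4: £7,900.00 / 0.086 = 91860.46512
PV of perpetuity: 91860.46512 / (1+0.086)^4 = 66040.34586
Total PV = 75826.17301 + 66040.34586 = 141866.51887

£141866.52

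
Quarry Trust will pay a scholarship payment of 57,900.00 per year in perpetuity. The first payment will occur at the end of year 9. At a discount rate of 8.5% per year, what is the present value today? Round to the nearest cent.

Value at end of year 8: C / r = 57,900.00 / 0.085 = 681,176.4706
Discount to today: PV = 681,176.4706 / (1 + 0.085)^8 = 681,176.4706 / 1.920604 = 354,667.78

354667.78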